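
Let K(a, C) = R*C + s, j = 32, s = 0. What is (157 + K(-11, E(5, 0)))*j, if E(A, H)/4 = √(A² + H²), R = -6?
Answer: 1184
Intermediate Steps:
E(A, H) = 4*√(A² + H²)
K(a, C) = -6*C (K(a, C) = -6*C + 0 = -6*C)
(157 + K(-11, E(5, 0)))*j = (157 - 24*√(5² + 0²))*32 = (157 - 24*√(25 + 0))*32 = (157 - 24*√25)*32 = (157 - 24*5)*32 = (157 - 6*20)*32 = (157 - 120)*32 = 37*32 = 1184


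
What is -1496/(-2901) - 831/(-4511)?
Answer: 9159187/13086411 ≈ 0.69990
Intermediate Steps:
-1496/(-2901) - 831/(-4511) = -1496*(-1/2901) - 831*(-1/4511) = 1496/2901 + 831/4511 = 9159187/13086411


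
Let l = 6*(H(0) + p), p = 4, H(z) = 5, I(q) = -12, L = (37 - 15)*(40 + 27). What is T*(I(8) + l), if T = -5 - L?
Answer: -62118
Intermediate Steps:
L = 1474 (L = 22*67 = 1474)
T = -1479 (T = -5 - 1*1474 = -5 - 1474 = -1479)
l = 54 (l = 6*(5 + 4) = 6*9 = 54)
T*(I(8) + l) = -1479*(-12 + 54) = -1479*42 = -62118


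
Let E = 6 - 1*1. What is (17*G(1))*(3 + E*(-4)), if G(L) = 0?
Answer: 0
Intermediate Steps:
E = 5 (E = 6 - 1 = 5)
(17*G(1))*(3 + E*(-4)) = (17*0)*(3 + 5*(-4)) = 0*(3 - 20) = 0*(-17) = 0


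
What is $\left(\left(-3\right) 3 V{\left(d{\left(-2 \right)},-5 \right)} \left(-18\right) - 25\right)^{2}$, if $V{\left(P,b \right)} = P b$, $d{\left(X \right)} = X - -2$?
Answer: $625$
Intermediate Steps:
$d{\left(X \right)} = 2 + X$ ($d{\left(X \right)} = X + 2 = 2 + X$)
$\left(\left(-3\right) 3 V{\left(d{\left(-2 \right)},-5 \right)} \left(-18\right) - 25\right)^{2} = \left(\left(-3\right) 3 \left(2 - 2\right) \left(-5\right) \left(-18\right) - 25\right)^{2} = \left(- 9 \cdot 0 \left(-5\right) \left(-18\right) - 25\right)^{2} = \left(\left(-9\right) 0 \left(-18\right) - 25\right)^{2} = \left(0 \left(-18\right) - 25\right)^{2} = \left(0 - 25\right)^{2} = \left(-25\right)^{2} = 625$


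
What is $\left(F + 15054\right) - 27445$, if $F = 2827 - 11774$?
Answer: $-21338$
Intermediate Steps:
$F = -8947$
$\left(F + 15054\right) - 27445 = \left(-8947 + 15054\right) - 27445 = 6107 - 27445 = -21338$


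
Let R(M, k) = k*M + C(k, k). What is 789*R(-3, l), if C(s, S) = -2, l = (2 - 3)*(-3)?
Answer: -8679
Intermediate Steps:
l = 3 (l = -1*(-3) = 3)
R(M, k) = -2 + M*k (R(M, k) = k*M - 2 = M*k - 2 = -2 + M*k)
789*R(-3, l) = 789*(-2 - 3*3) = 789*(-2 - 9) = 789*(-11) = -8679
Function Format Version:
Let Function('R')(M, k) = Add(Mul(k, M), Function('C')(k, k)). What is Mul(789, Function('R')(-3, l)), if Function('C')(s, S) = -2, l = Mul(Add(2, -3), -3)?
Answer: -8679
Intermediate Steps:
l = 3 (l = Mul(-1, -3) = 3)
Function('R')(M, k) = Add(-2, Mul(M, k)) (Function('R')(M, k) = Add(Mul(k, M), -2) = Add(Mul(M, k), -2) = Add(-2, Mul(M, k)))
Mul(789, Function('R')(-3, l)) = Mul(789, Add(-2, Mul(-3, 3))) = Mul(789, Add(-2, -9)) = Mul(789, -11) = -8679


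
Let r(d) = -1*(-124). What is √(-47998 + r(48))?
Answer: I*√47874 ≈ 218.8*I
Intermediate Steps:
r(d) = 124
√(-47998 + r(48)) = √(-47998 + 124) = √(-47874) = I*√47874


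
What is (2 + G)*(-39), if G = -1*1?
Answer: -39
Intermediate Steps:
G = -1
(2 + G)*(-39) = (2 - 1)*(-39) = 1*(-39) = -39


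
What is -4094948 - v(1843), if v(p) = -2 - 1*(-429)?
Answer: -4095375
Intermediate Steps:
v(p) = 427 (v(p) = -2 + 429 = 427)
-4094948 - v(1843) = -4094948 - 1*427 = -4094948 - 427 = -4095375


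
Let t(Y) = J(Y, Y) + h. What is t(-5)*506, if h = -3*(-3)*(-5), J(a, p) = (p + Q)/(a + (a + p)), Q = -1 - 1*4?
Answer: -67298/3 ≈ -22433.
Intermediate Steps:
Q = -5 (Q = -1 - 4 = -5)
J(a, p) = (-5 + p)/(p + 2*a) (J(a, p) = (p - 5)/(a + (a + p)) = (-5 + p)/(p + 2*a))
h = -45 (h = 9*(-5) = -45)
t(Y) = -45 + (-5 + Y)/(3*Y) (t(Y) = (-5 + Y)/(Y + 2*Y) - 45 = (-5 + Y)/((3*Y)) - 45 = (1/(3*Y))*(-5 + Y) - 45 = (-5 + Y)/(3*Y) - 45 = -45 + (-5 + Y)/(3*Y))
t(-5)*506 = ((⅓)*(-5 - 134*(-5))/(-5))*506 = ((⅓)*(-⅕)*(-5 + 670))*506 = ((⅓)*(-⅕)*665)*506 = -133/3*506 = -67298/3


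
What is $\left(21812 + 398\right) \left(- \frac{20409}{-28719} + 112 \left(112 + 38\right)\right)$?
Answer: $\frac{3572105438630}{9573} \approx 3.7314 \cdot 10^{8}$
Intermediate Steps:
$\left(21812 + 398\right) \left(- \frac{20409}{-28719} + 112 \left(112 + 38\right)\right) = 22210 \left(\left(-20409\right) \left(- \frac{1}{28719}\right) + 112 \cdot 150\right) = 22210 \left(\frac{6803}{9573} + 16800\right) = 22210 \cdot \frac{160833203}{9573} = \frac{3572105438630}{9573}$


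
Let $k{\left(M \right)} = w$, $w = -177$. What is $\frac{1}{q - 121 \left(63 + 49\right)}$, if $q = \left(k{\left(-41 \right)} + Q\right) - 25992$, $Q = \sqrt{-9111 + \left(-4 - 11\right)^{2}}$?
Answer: $- \frac{39721}{1577766727} - \frac{i \sqrt{8886}}{1577766727} \approx -2.5175 \cdot 10^{-5} - 5.9746 \cdot 10^{-8} i$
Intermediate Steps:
$Q = i \sqrt{8886}$ ($Q = \sqrt{-9111 + \left(-15\right)^{2}} = \sqrt{-9111 + 225} = \sqrt{-8886} = i \sqrt{8886} \approx 94.266 i$)
$k{\left(M \right)} = -177$
$q = -26169 + i \sqrt{8886}$ ($q = \left(-177 + i \sqrt{8886}\right) - 25992 = -26169 + i \sqrt{8886} \approx -26169.0 + 94.266 i$)
$\frac{1}{q - 121 \left(63 + 49\right)} = \frac{1}{\left(-26169 + i \sqrt{8886}\right) - 121 \left(63 + 49\right)} = \frac{1}{\left(-26169 + i \sqrt{8886}\right) - 13552} = \frac{1}{-39721 + i \sqrt{8886}}$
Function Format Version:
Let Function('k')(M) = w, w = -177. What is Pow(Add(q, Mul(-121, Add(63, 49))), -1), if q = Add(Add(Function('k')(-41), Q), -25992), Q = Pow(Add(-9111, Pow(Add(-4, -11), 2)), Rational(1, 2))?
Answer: Add(Rational(-39721, 1577766727), Mul(Rational(-1, 1577766727), I, Pow(8886, Rational(1, 2)))) ≈ Add(-2.5175e-5, Mul(-5.9746e-8, I))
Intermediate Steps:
Q = Mul(I, Pow(8886, Rational(1, 2))) (Q = Pow(Add(-9111, Pow(-15, 2)), Rational(1, 2)) = Pow(Add(-9111, 225), Rational(1, 2)) = Pow(-8886, Rational(1, 2)) = Mul(I, Pow(8886, Rational(1, 2))) ≈ Mul(94.266, I))
Function('k')(M) = -177
q = Add(-26169, Mul(I, Pow(8886, Rational(1, 2)))) (q = Add(Add(-177, Mul(I, Pow(8886, Rational(1, 2)))), -25992) = Add(-26169, Mul(I, Pow(8886, Rational(1, 2)))) ≈ Add(-26169., Mul(94.266, I)))
Pow(Add(q, Mul(-121, Add(63, 49))), -1) = Pow(Add(Add(-26169, Mul(I, Pow(8886, Rational(1, 2)))), Mul(-121, Add(63, 49))), -1) = Pow(Add(Add(-26169, Mul(I, Pow(8886, Rational(1, 2)))), Mul(-121, 112)), -1) = Pow(Add(Add(-26169, Mul(I, Pow(8886, Rational(1, 2)))), -13552), -1) = Pow(Add(-39721, Mul(I, Pow(8886, Rational(1, 2)))), -1)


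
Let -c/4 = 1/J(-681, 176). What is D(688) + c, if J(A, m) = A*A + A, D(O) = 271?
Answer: 31373669/115770 ≈ 271.00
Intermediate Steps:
J(A, m) = A + A² (J(A, m) = A² + A = A + A²)
c = -1/115770 (c = -4*(-1/(681*(1 - 681))) = -4/((-681*(-680))) = -4/463080 = -4*1/463080 = -1/115770 ≈ -8.6378e-6)
D(688) + c = 271 - 1/115770 = 31373669/115770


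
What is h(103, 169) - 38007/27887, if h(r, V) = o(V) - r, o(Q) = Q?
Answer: 1802535/27887 ≈ 64.637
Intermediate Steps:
h(r, V) = V - r
h(103, 169) - 38007/27887 = (169 - 1*103) - 38007/27887 = (169 - 103) - 38007*1/27887 = 66 - 38007/27887 = 1802535/27887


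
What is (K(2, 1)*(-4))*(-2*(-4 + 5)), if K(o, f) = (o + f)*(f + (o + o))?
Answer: 120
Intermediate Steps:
K(o, f) = (f + o)*(f + 2*o)
(K(2, 1)*(-4))*(-2*(-4 + 5)) = ((1² + 2*2² + 3*1*2)*(-4))*(-2*(-4 + 5)) = ((1 + 2*4 + 6)*(-4))*(-2*1) = ((1 + 8 + 6)*(-4))*(-2) = (15*(-4))*(-2) = -60*(-2) = 120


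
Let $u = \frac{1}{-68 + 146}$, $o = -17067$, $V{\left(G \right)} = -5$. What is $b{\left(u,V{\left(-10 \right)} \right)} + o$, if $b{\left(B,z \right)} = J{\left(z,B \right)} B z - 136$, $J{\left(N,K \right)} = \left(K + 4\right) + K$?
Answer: $- \frac{52332311}{3042} \approx -17203.0$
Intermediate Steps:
$u = \frac{1}{78} \approx 0.012821$
$J{\left(N,K \right)} = 4 + 2 K$ ($J{\left(N,K \right)} = \left(4 + K\right) + K = 4 + 2 K$)
$b{\left(B,z \right)} = -136 + B z \left(4 + 2 B\right)$ ($b{\left(B,z \right)} = \left(4 + 2 B\right) B z - 136 = B \left(4 + 2 B\right) z - 136 = B z \left(4 + 2 B\right) - 136 = -136 + B z \left(4 + 2 B\right)$)
$b{\left(u,V{\left(-10 \right)} \right)} + o = \left(-136 + 2 \cdot \frac{1}{78} \left(-5\right) \left(2 + \frac{1}{78}\right)\right) - 17067 = \left(-136 + 2 \cdot \frac{1}{78} \left(-5\right) \frac{157}{78}\right) - 17067 = \left(-136 - \frac{785}{3042}\right) - 17067 = - \frac{414497}{3042} - 17067 = - \frac{52332311}{3042}$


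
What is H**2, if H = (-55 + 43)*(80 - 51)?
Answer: 121104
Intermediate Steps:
H = -348 (H = -12*29 = -348)
H**2 = (-348)**2 = 121104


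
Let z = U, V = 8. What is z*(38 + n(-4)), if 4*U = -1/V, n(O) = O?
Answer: -17/16 ≈ -1.0625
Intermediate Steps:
U = -1/32 (U = (-1/8)/4 = (-1*⅛)/4 = (¼)*(-⅛) = -1/32 ≈ -0.031250)
z = -1/32 ≈ -0.031250
z*(38 + n(-4)) = -(38 - 4)/32 = -1/32*34 = -17/16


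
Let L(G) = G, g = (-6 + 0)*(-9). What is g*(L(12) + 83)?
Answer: 5130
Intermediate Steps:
g = 54 (g = -6*(-9) = 54)
g*(L(12) + 83) = 54*(12 + 83) = 54*95 = 5130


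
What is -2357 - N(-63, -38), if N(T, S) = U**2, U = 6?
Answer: -2393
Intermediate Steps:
N(T, S) = 36 (N(T, S) = 6**2 = 36)
-2357 - N(-63, -38) = -2357 - 1*36 = -2357 - 36 = -2393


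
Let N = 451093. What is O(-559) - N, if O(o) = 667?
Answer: -450426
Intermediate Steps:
O(-559) - N = 667 - 1*451093 = 667 - 451093 = -450426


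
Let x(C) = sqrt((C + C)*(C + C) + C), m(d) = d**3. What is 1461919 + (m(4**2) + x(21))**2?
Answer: 18240920 + 8192*sqrt(1785) ≈ 1.8587e+7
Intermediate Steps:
x(C) = sqrt(C + 4*C**2) (x(C) = sqrt((2*C)*(2*C) + C) = sqrt(4*C**2 + C) = sqrt(C + 4*C**2))
1461919 + (m(4**2) + x(21))**2 = 1461919 + ((4**2)**3 + sqrt(21*(1 + 4*21)))**2 = 1461919 + (16**3 + sqrt(21*(1 + 84)))**2 = 1461919 + (4096 + sqrt(21*85))**2 = 1461919 + (4096 + sqrt(1785))**2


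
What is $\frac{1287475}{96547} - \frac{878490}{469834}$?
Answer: $\frac{260041977560}{22680531599} \approx 11.465$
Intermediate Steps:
$\frac{1287475}{96547} - \frac{878490}{469834} = 1287475 \cdot \frac{1}{96547} - \frac{439245}{234917} = \frac{1287475}{96547} - \frac{439245}{234917} = \frac{260041977560}{22680531599}$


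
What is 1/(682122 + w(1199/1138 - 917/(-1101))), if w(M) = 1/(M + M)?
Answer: 2363645/1612294881159 ≈ 1.4660e-6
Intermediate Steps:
w(M) = 1/(2*M)
1/(682122 + w(1199/1138 - 917/(-1101))) = 1/(682122 + 1/(2*(1199/1138 - 917/(-1101)))) = 1/(682122 + 1/(2*(1199*(1/1138) - 917*(-1/1101)))) = 1/(682122 + 1/(2*(1199/1138 + 917/1101))) = 1/(682122 + 1/(2*(2363645/1252938))) = 1/(682122 + (½)*(1252938/2363645)) = 1/(682122 + 626469/2363645) = 1/(1612294881159/2363645) = 2363645/1612294881159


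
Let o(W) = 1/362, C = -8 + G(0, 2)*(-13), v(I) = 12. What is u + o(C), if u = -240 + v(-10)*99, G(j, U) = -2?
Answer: 343177/362 ≈ 948.00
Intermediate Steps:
C = 18 (C = -8 - 2*(-13) = -8 + 26 = 18)
u = 948 (u = -240 + 12*99 = -240 + 1188 = 948)
o(W) = 1/362
u + o(C) = 948 + 1/362 = 343177/362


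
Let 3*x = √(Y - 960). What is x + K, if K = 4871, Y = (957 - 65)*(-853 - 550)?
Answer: 4871 + 2*I*√313109/3 ≈ 4871.0 + 373.04*I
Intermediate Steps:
Y = -1251476 (Y = 892*(-1403) = -1251476)
x = 2*I*√313109/3 (x = √(-1251476 - 960)/3 = √(-1252436)/3 = (2*I*√313109)/3 = 2*I*√313109/3 ≈ 373.04*I)
x + K = 2*I*√313109/3 + 4871 = 4871 + 2*I*√313109/3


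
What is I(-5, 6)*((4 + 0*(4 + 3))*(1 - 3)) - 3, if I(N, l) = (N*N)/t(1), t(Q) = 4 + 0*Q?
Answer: -53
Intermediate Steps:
t(Q) = 4 (t(Q) = 4 + 0 = 4)
I(N, l) = N**2/4 (I(N, l) = (N*N)/4 = N**2*(1/4) = N**2/4)
I(-5, 6)*((4 + 0*(4 + 3))*(1 - 3)) - 3 = ((1/4)*(-5)**2)*((4 + 0*(4 + 3))*(1 - 3)) - 3 = ((1/4)*25)*((4 + 0*7)*(-2)) - 3 = 25*((4 + 0)*(-2))/4 - 3 = 25*(4*(-2))/4 - 3 = (25/4)*(-8) - 3 = -50 - 3 = -53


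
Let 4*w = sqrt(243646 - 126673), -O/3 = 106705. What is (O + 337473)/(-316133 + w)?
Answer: -87798985824/1599041062051 - 208296*sqrt(12997)/1599041062051 ≈ -0.054922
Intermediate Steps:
O = -320115 (O = -3*106705 = -320115)
w = 3*sqrt(12997)/4 (w = sqrt(243646 - 126673)/4 = sqrt(116973)/4 = (3*sqrt(12997))/4 = 3*sqrt(12997)/4 ≈ 85.503)
(O + 337473)/(-316133 + w) = (-320115 + 337473)/(-316133 + 3*sqrt(12997)/4) = 17358/(-316133 + 3*sqrt(12997)/4)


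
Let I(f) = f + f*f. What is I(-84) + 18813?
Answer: 25785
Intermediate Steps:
I(f) = f + f²
I(-84) + 18813 = -84*(1 - 84) + 18813 = -84*(-83) + 18813 = 6972 + 18813 = 25785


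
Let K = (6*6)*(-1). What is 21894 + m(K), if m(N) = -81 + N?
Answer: 21777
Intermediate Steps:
K = -36 (K = 36*(-1) = -36)
21894 + m(K) = 21894 + (-81 - 36) = 21894 - 117 = 21777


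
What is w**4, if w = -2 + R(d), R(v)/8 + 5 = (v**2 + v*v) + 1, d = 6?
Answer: 86297287696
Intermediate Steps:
R(v) = -32 + 16*v**2 (R(v) = -40 + 8*((v**2 + v*v) + 1) = -40 + 8*((v**2 + v**2) + 1) = -40 + 8*(2*v**2 + 1) = -40 + 8*(1 + 2*v**2) = -40 + (8 + 16*v**2) = -32 + 16*v**2)
w = 542 (w = -2 + (-32 + 16*6**2) = -2 + (-32 + 16*36) = -2 + (-32 + 576) = -2 + 544 = 542)
w**4 = 542**4 = 86297287696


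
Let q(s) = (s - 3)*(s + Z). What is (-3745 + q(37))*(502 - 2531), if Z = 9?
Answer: 4425249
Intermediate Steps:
q(s) = (-3 + s)*(9 + s) (q(s) = (s - 3)*(s + 9) = (-3 + s)*(9 + s))
(-3745 + q(37))*(502 - 2531) = (-3745 + (-27 + 37² + 6*37))*(502 - 2531) = (-3745 + (-27 + 1369 + 222))*(-2029) = (-3745 + 1564)*(-2029) = -2181*(-2029) = 4425249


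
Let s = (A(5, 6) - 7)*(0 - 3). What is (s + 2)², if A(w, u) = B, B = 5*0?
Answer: 529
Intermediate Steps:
B = 0
A(w, u) = 0
s = 21 (s = (0 - 7)*(0 - 3) = -7*(-3) = 21)
(s + 2)² = (21 + 2)² = 23² = 529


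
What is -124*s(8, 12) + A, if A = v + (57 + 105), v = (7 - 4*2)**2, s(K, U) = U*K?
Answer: -11741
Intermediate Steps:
s(K, U) = K*U
v = 1 (v = (7 - 8)**2 = (-1)**2 = 1)
A = 163 (A = 1 + (57 + 105) = 1 + 162 = 163)
-124*s(8, 12) + A = -992*12 + 163 = -124*96 + 163 = -11904 + 163 = -11741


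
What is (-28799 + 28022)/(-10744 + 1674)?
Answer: 777/9070 ≈ 0.085667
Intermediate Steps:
(-28799 + 28022)/(-10744 + 1674) = -777/(-9070) = -777*(-1/9070) = 777/9070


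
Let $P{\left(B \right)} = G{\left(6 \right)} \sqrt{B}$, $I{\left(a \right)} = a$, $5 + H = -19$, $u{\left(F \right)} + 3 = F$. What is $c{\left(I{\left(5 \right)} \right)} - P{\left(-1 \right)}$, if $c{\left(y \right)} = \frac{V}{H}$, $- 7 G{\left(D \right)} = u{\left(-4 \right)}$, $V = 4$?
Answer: $- \frac{1}{6} - i \approx -0.16667 - 1.0 i$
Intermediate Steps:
$u{\left(F \right)} = -3 + F$
$H = -24$ ($H = -5 - 19 = -24$)
$G{\left(D \right)} = 1$ ($G{\left(D \right)} = - \frac{-3 - 4}{7} = \left(- \frac{1}{7}\right) \left(-7\right) = 1$)
$P{\left(B \right)} = \sqrt{B}$ ($P{\left(B \right)} = 1 \sqrt{B} = \sqrt{B}$)
$c{\left(y \right)} = - \frac{1}{6}$ ($c{\left(y \right)} = \frac{4}{-24} = 4 \left(- \frac{1}{24}\right) = - \frac{1}{6}$)
$c{\left(I{\left(5 \right)} \right)} - P{\left(-1 \right)} = - \frac{1}{6} - \sqrt{-1} = - \frac{1}{6} - i$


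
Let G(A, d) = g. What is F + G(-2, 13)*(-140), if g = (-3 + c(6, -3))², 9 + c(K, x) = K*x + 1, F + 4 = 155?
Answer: -117589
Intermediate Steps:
F = 151 (F = -4 + 155 = 151)
c(K, x) = -8 + K*x (c(K, x) = -9 + (K*x + 1) = -9 + (1 + K*x) = -8 + K*x)
g = 841 (g = (-3 + (-8 + 6*(-3)))² = (-3 + (-8 - 18))² = (-3 - 26)² = (-29)² = 841)
G(A, d) = 841
F + G(-2, 13)*(-140) = 151 + 841*(-140) = 151 - 117740 = -117589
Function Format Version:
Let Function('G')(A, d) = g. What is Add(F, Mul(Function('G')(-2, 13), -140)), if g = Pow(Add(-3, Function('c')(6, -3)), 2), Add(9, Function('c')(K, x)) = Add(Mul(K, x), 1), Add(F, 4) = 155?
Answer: -117589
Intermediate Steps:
F = 151 (F = Add(-4, 155) = 151)
Function('c')(K, x) = Add(-8, Mul(K, x)) (Function('c')(K, x) = Add(-9, Add(Mul(K, x), 1)) = Add(-9, Add(1, Mul(K, x))) = Add(-8, Mul(K, x)))
g = 841 (g = Pow(Add(-3, Add(-8, Mul(6, -3))), 2) = Pow(Add(-3, Add(-8, -18)), 2) = Pow(Add(-3, -26), 2) = Pow(-29, 2) = 841)
Function('G')(A, d) = 841
Add(F, Mul(Function('G')(-2, 13), -140)) = Add(151, Mul(841, -140)) = Add(151, -117740) = -117589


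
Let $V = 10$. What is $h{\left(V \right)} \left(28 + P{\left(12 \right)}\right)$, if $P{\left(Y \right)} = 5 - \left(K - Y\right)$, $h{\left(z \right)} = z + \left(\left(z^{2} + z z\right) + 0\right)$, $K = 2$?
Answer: $9030$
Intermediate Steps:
$h{\left(z \right)} = z + 2 z^{2}$ ($h{\left(z \right)} = z + \left(\left(z^{2} + z^{2}\right) + 0\right) = z + \left(2 z^{2} + 0\right) = z + 2 z^{2}$)
$P{\left(Y \right)} = 3 + Y$ ($P{\left(Y \right)} = 5 + \left(Y - 2\right) = 5 + \left(-2 + Y\right) = 3 + Y$)
$h{\left(V \right)} \left(28 + P{\left(12 \right)}\right) = 10 \left(1 + 2 \cdot 10\right) \left(28 + \left(3 + 12\right)\right) = 10 \left(1 + 20\right) \left(28 + 15\right) = 10 \cdot 21 \cdot 43 = 210 \cdot 43 = 9030$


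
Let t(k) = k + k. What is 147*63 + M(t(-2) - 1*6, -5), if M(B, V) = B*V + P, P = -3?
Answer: 9308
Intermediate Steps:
t(k) = 2*k
M(B, V) = -3 + B*V (M(B, V) = B*V - 3 = -3 + B*V)
147*63 + M(t(-2) - 1*6, -5) = 147*63 + (-3 + (2*(-2) - 1*6)*(-5)) = 9261 + (-3 + (-4 - 6)*(-5)) = 9261 + (-3 - 10*(-5)) = 9261 + (-3 + 50) = 9261 + 47 = 9308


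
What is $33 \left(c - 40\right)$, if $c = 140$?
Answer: $3300$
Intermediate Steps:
$33 \left(c - 40\right) = 33 \left(140 - 40\right) = 33 \cdot 100 = 3300$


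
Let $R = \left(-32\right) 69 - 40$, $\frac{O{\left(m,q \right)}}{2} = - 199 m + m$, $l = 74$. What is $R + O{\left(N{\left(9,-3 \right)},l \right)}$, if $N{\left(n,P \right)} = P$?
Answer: $-1060$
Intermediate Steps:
$O{\left(m,q \right)} = - 396 m$ ($O{\left(m,q \right)} = 2 \left(- 199 m + m\right) = 2 \left(- 198 m\right) = - 396 m$)
$R = -2248$ ($R = -2208 - 40 = -2248$)
$R + O{\left(N{\left(9,-3 \right)},l \right)} = -2248 - -1188 = -2248 + 1188 = -1060$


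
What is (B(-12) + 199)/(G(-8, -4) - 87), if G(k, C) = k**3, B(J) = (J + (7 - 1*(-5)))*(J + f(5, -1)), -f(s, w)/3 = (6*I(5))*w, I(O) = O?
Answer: -199/599 ≈ -0.33222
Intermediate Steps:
f(s, w) = -90*w (f(s, w) = -3*6*5*w = -90*w)
B(J) = (12 + J)*(90 + J) (B(J) = (J + (7 - 1*(-5)))*(J - 90*(-1)) = (J + (7 + 5))*(J + 90) = (J + 12)*(90 + J) = (12 + J)*(90 + J))
(B(-12) + 199)/(G(-8, -4) - 87) = ((1080 + (-12)**2 + 102*(-12)) + 199)/((-8)**3 - 87) = ((1080 + 144 - 1224) + 199)/(-512 - 87) = (0 + 199)/(-599) = 199*(-1/599) = -199/599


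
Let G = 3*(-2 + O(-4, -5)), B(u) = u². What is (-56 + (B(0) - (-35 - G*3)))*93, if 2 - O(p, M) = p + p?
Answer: 4743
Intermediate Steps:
O(p, M) = 2 - 2*p (O(p, M) = 2 - (p + p) = 2 - 2*p)
G = 24 (G = 3*(-2 + (2 - 2*(-4))) = 3*(-2 + (2 + 8)) = 3*(-2 + 10) = 3*8 = 24)
(-56 + (B(0) - (-35 - G*3)))*93 = (-56 + (0² - (-35 - 24*3)))*93 = (-56 + (0 - (-35 - 1*72)))*93 = (-56 + (0 - (-35 - 72)))*93 = (-56 + (0 - 1*(-107)))*93 = (-56 + (0 + 107))*93 = (-56 + 107)*93 = 51*93 = 4743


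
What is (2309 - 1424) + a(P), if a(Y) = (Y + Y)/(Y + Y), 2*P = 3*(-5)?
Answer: 886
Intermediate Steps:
P = -15/2 (P = (3*(-5))/2 = (1/2)*(-15) = -15/2 ≈ -7.5000)
a(Y) = 1 (a(Y) = (2*Y)/((2*Y)) = (2*Y)*(1/(2*Y)) = 1)
(2309 - 1424) + a(P) = (2309 - 1424) + 1 = 885 + 1 = 886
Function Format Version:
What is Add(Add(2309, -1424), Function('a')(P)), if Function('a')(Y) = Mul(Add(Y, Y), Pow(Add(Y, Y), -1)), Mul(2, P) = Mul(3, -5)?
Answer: 886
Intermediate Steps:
P = Rational(-15, 2) (P = Mul(Rational(1, 2), Mul(3, -5)) = Mul(Rational(1, 2), -15) = Rational(-15, 2) ≈ -7.5000)
Function('a')(Y) = 1 (Function('a')(Y) = Mul(Mul(2, Y), Pow(Mul(2, Y), -1)) = Mul(Mul(2, Y), Mul(Rational(1, 2), Pow(Y, -1))) = 1)
Add(Add(2309, -1424), Function('a')(P)) = Add(Add(2309, -1424), 1) = Add(885, 1) = 886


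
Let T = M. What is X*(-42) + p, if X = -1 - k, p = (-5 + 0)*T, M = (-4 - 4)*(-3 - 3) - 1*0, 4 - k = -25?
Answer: 1020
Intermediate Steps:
k = 29 (k = 4 - 1*(-25) = 4 + 25 = 29)
M = 48 (M = -8*(-6) + 0 = 48 + 0 = 48)
T = 48
p = -240 (p = (-5 + 0)*48 = -5*48 = -240)
X = -30 (X = -1 - 1*29 = -1 - 29 = -30)
X*(-42) + p = -30*(-42) - 240 = 1260 - 240 = 1020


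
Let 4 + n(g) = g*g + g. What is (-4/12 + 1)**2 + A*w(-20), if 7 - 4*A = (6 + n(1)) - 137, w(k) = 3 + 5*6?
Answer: 10399/9 ≈ 1155.4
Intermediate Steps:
n(g) = -4 + g + g**2 (n(g) = -4 + (g*g + g) = -4 + (g**2 + g) = -4 + (g + g**2) = -4 + g + g**2)
w(k) = 33 (w(k) = 3 + 30 = 33)
A = 35 (A = 7/4 - ((6 + (-4 + 1 + 1**2)) - 137)/4 = 7/4 - ((6 + (-4 + 1 + 1)) - 137)/4 = 7/4 - ((6 - 2) - 137)/4 = 7/4 - (4 - 137)/4 = 7/4 - 1/4*(-133) = 7/4 + 133/4 = 35)
(-4/12 + 1)**2 + A*w(-20) = (-4/12 + 1)**2 + 35*33 = (-4*1/12 + 1)**2 + 1155 = (-1/3 + 1)**2 + 1155 = (2/3)**2 + 1155 = 4/9 + 1155 = 10399/9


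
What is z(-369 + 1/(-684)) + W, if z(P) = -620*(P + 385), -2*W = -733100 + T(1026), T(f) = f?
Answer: 60896162/171 ≈ 3.5612e+5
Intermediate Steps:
W = 366037 (W = -(-733100 + 1026)/2 = -½*(-732074) = 366037)
z(P) = -238700 - 620*P (z(P) = -620*(385 + P) = -238700 - 620*P)
z(-369 + 1/(-684)) + W = (-238700 - 620*(-369 + 1/(-684))) + 366037 = (-238700 - 620*(-369 - 1/684)) + 366037 = (-238700 - 620*(-252397/684)) + 366037 = (-238700 + 39121535/171) + 366037 = -1696165/171 + 366037 = 60896162/171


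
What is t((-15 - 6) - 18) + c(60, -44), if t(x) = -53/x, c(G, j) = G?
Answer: 2393/39 ≈ 61.359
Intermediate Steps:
t((-15 - 6) - 18) + c(60, -44) = -53/((-15 - 6) - 18) + 60 = -53/(-21 - 18) + 60 = -53/(-39) + 60 = -53*(-1/39) + 60 = 53/39 + 60 = 2393/39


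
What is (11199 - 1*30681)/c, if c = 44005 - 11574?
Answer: -19482/32431 ≈ -0.60072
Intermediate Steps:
c = 32431
(11199 - 1*30681)/c = (11199 - 1*30681)/32431 = (11199 - 30681)*(1/32431) = -19482*1/32431 = -19482/32431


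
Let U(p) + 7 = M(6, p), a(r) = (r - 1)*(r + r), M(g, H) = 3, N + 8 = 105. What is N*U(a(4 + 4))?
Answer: -388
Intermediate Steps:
N = 97 (N = -8 + 105 = 97)
a(r) = 2*r*(-1 + r) (a(r) = (-1 + r)*(2*r) = 2*r*(-1 + r))
U(p) = -4 (U(p) = -7 + 3 = -4)
N*U(a(4 + 4)) = 97*(-4) = -388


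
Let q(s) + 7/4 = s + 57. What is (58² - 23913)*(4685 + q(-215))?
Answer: -371957449/4 ≈ -9.2989e+7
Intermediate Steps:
q(s) = 221/4 + s (q(s) = -7/4 + (s + 57) = -7/4 + (57 + s) = 221/4 + s)
(58² - 23913)*(4685 + q(-215)) = (58² - 23913)*(4685 + (221/4 - 215)) = (3364 - 23913)*(4685 - 639/4) = -20549*18101/4 = -371957449/4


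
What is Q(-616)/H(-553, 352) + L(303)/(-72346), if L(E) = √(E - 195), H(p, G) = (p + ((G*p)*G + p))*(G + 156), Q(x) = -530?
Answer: 265/17404084572 - 3*√3/36173 ≈ -0.00014363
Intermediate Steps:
H(p, G) = (156 + G)*(2*p + p*G²) (H(p, G) = (p + (p*G² + p))*(156 + G) = (p + (p + p*G²))*(156 + G) = (2*p + p*G²)*(156 + G) = (156 + G)*(2*p + p*G²))
L(E) = √(-195 + E)
Q(-616)/H(-553, 352) + L(303)/(-72346) = -530*(-1/(553*(312 + 352³ + 2*352 + 156*352²))) + √(-195 + 303)/(-72346) = -530*(-1/(553*(312 + 43614208 + 704 + 156*123904))) + √108*(-1/72346) = -530*(-1/(553*(312 + 43614208 + 704 + 19329024))) + (6*√3)*(-1/72346) = -530/((-553*62944248)) - 3*√3/36173 = -530/(-34808169144) - 3*√3/36173 = -530*(-1/34808169144) - 3*√3/36173 = 265/17404084572 - 3*√3/36173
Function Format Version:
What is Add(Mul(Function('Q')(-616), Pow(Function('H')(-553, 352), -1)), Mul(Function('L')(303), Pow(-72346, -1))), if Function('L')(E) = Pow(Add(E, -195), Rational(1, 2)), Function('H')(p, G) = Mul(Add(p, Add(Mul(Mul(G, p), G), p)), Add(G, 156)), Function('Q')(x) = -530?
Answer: Add(Rational(265, 17404084572), Mul(Rational(-3, 36173), Pow(3, Rational(1, 2)))) ≈ -0.00014363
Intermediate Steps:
Function('H')(p, G) = Mul(Add(156, G), Add(Mul(2, p), Mul(p, Pow(G, 2)))) (Function('H')(p, G) = Mul(Add(p, Add(Mul(p, Pow(G, 2)), p)), Add(156, G)) = Mul(Add(p, Add(p, Mul(p, Pow(G, 2)))), Add(156, G)) = Mul(Add(Mul(2, p), Mul(p, Pow(G, 2))), Add(156, G)) = Mul(Add(156, G), Add(Mul(2, p), Mul(p, Pow(G, 2)))))
Function('L')(E) = Pow(Add(-195, E), Rational(1, 2))
Add(Mul(Function('Q')(-616), Pow(Function('H')(-553, 352), -1)), Mul(Function('L')(303), Pow(-72346, -1))) = Add(Mul(-530, Pow(Mul(-553, Add(312, Pow(352, 3), Mul(2, 352), Mul(156, Pow(352, 2)))), -1)), Mul(Pow(Add(-195, 303), Rational(1, 2)), Pow(-72346, -1))) = Add(Mul(-530, Pow(Mul(-553, Add(312, 43614208, 704, Mul(156, 123904))), -1)), Mul(Pow(108, Rational(1, 2)), Rational(-1, 72346))) = Add(Mul(-530, Pow(Mul(-553, Add(312, 43614208, 704, 19329024)), -1)), Mul(Mul(6, Pow(3, Rational(1, 2))), Rational(-1, 72346))) = Add(Mul(-530, Pow(Mul(-553, 62944248), -1)), Mul(Rational(-3, 36173), Pow(3, Rational(1, 2)))) = Add(Mul(-530, Pow(-34808169144, -1)), Mul(Rational(-3, 36173), Pow(3, Rational(1, 2)))) = Add(Mul(-530, Rational(-1, 34808169144)), Mul(Rational(-3, 36173), Pow(3, Rational(1, 2)))) = Add(Rational(265, 17404084572), Mul(Rational(-3, 36173), Pow(3, Rational(1, 2))))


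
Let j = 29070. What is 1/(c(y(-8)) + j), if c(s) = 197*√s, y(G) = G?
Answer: 14535/422687686 - 197*I*√2/422687686 ≈ 3.4387e-5 - 6.5912e-7*I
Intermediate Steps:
1/(c(y(-8)) + j) = 1/(197*√(-8) + 29070) = 1/(197*(2*I*√2) + 29070) = 1/(394*I*√2 + 29070) = 1/(29070 + 394*I*√2)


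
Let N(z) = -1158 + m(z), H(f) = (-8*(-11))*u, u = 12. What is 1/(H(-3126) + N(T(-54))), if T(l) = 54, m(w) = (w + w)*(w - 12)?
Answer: 1/4434 ≈ 0.00022553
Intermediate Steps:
H(f) = 1056 (H(f) = -8*(-11)*12 = 88*12 = 1056)
m(w) = 2*w*(-12 + w) (m(w) = (2*w)*(-12 + w) = 2*w*(-12 + w))
N(z) = -1158 + 2*z*(-12 + z)
1/(H(-3126) + N(T(-54))) = 1/(1056 + (-1158 + 2*54*(-12 + 54))) = 1/(1056 + (-1158 + 2*54*42)) = 1/(1056 + (-1158 + 4536)) = 1/(1056 + 3378) = 1/4434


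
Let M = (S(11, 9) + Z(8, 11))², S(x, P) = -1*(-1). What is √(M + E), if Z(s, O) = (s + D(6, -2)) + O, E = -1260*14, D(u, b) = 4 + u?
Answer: 6*I*√465 ≈ 129.38*I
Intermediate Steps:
S(x, P) = 1
E = -17640
Z(s, O) = 10 + O + s (Z(s, O) = (s + (4 + 6)) + O = (s + 10) + O = (10 + s) + O = 10 + O + s)
M = 900 (M = (1 + (10 + 11 + 8))² = (1 + 29)² = 30² = 900)
√(M + E) = √(900 - 17640) = √(-16740) = 6*I*√465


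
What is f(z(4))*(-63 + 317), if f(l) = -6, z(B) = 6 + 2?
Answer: -1524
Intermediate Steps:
z(B) = 8
f(z(4))*(-63 + 317) = -6*(-63 + 317) = -6*254 = -1524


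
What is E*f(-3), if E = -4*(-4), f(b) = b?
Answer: -48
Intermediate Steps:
E = 16
E*f(-3) = 16*(-3) = -48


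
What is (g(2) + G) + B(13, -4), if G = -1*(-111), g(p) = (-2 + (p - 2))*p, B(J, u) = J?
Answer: 120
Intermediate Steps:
g(p) = p*(-4 + p) (g(p) = (-2 + (-2 + p))*p = (-4 + p)*p = p*(-4 + p))
G = 111
(g(2) + G) + B(13, -4) = (2*(-4 + 2) + 111) + 13 = (2*(-2) + 111) + 13 = (-4 + 111) + 13 = 107 + 13 = 120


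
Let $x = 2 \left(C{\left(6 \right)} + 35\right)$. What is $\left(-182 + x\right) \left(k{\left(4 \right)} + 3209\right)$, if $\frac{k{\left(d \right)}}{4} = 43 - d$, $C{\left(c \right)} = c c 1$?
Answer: $-134600$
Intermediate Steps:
$C{\left(c \right)} = c^{2}$ ($C{\left(c \right)} = c^{2} \cdot 1 = c^{2}$)
$k{\left(d \right)} = 172 - 4 d$ ($k{\left(d \right)} = 4 \left(43 - d\right) = 172 - 4 d$)
$x = 142$ ($x = 2 \left(6^{2} + 35\right) = 2 \left(36 + 35\right) = 2 \cdot 71 = 142$)
$\left(-182 + x\right) \left(k{\left(4 \right)} + 3209\right) = \left(-182 + 142\right) \left(\left(172 - 16\right) + 3209\right) = - 40 \left(\left(172 - 16\right) + 3209\right) = - 40 \left(156 + 3209\right) = \left(-40\right) 3365 = -134600$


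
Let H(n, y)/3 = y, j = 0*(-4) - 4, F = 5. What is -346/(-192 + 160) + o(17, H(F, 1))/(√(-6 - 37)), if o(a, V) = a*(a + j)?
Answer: 173/16 - 221*I*√43/43 ≈ 10.813 - 33.702*I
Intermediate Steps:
j = -4 (j = 0 - 4 = -4)
H(n, y) = 3*y
o(a, V) = a*(-4 + a) (o(a, V) = a*(a - 4) = a*(-4 + a))
-346/(-192 + 160) + o(17, H(F, 1))/(√(-6 - 37)) = -346/(-192 + 160) + (17*(-4 + 17))/(√(-6 - 37)) = -346/(-32) + (17*13)/(√(-43)) = -346*(-1/32) + 221/((I*√43)) = 173/16 + 221*(-I*√43/43) = 173/16 - 221*I*√43/43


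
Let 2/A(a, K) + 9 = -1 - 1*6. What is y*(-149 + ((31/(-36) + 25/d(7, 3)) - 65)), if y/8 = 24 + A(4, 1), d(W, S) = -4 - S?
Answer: -10513595/252 ≈ -41721.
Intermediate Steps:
A(a, K) = -⅛ (A(a, K) = 2/(-9 + (-1 - 1*6)) = 2/(-9 + (-1 - 6)) = 2/(-9 - 7) = 2/(-16) = 2*(-1/16) = -⅛)
y = 191 (y = 8*(24 - ⅛) = 8*(191/8) = 191)
y*(-149 + ((31/(-36) + 25/d(7, 3)) - 65)) = 191*(-149 + ((31/(-36) + 25/(-4 - 1*3)) - 65)) = 191*(-149 + ((31*(-1/36) + 25/(-4 - 3)) - 65)) = 191*(-149 + ((-31/36 + 25/(-7)) - 65)) = 191*(-149 + ((-31/36 + 25*(-⅐)) - 65)) = 191*(-149 + ((-31/36 - 25/7) - 65)) = 191*(-149 + (-1117/252 - 65)) = 191*(-149 - 17497/252) = 191*(-55045/252) = -10513595/252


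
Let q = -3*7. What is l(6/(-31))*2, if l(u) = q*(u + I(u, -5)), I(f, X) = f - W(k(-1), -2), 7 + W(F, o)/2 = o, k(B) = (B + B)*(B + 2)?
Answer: -22932/31 ≈ -739.74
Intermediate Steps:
k(B) = 2*B*(2 + B) (k(B) = (2*B)*(2 + B) = 2*B*(2 + B))
q = -21
W(F, o) = -14 + 2*o
I(f, X) = 18 + f (I(f, X) = f - (-14 + 2*(-2)) = f - (-14 - 4) = f - 1*(-18) = f + 18 = 18 + f)
l(u) = -378 - 42*u (l(u) = -21*(u + (18 + u)) = -21*(18 + 2*u) = -378 - 42*u)
l(6/(-31))*2 = (-378 - 252/(-31))*2 = (-378 - 252*(-1)/31)*2 = (-378 - 42*(-6/31))*2 = (-378 + 252/31)*2 = -11466/31*2 = -22932/31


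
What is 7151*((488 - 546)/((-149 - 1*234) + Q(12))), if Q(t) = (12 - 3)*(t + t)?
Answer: 414758/167 ≈ 2483.6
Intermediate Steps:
Q(t) = 18*t (Q(t) = 9*(2*t) = 18*t)
7151*((488 - 546)/((-149 - 1*234) + Q(12))) = 7151*((488 - 546)/((-149 - 1*234) + 18*12)) = 7151*(-58/((-149 - 234) + 216)) = 7151*(-58/(-383 + 216)) = 7151*(-58/(-167)) = 7151*(-58*(-1/167)) = 7151*(58/167) = 414758/167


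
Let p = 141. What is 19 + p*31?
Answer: 4390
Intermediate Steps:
19 + p*31 = 19 + 141*31 = 19 + 4371 = 4390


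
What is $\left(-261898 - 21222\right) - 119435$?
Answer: $-402555$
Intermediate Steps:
$\left(-261898 - 21222\right) - 119435 = -283120 - 119435 = -402555$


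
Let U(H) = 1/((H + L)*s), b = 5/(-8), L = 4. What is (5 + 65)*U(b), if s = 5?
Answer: 112/27 ≈ 4.1481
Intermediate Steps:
b = -5/8 (b = 5*(-⅛) = -5/8 ≈ -0.62500)
U(H) = 1/(5*(4 + H)) (U(H) = 1/((H + 4)*5) = (⅕)/(4 + H) = 1/(5*(4 + H)))
(5 + 65)*U(b) = (5 + 65)*(1/(5*(4 - 5/8))) = 70*(1/(5*(27/8))) = 70*((⅕)*(8/27)) = 70*(8/135) = 112/27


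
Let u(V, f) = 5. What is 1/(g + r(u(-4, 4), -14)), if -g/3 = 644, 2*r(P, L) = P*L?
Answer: -1/1967 ≈ -0.00050839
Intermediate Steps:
r(P, L) = L*P/2 (r(P, L) = (P*L)/2 = (L*P)/2 = L*P/2)
g = -1932 (g = -3*644 = -1932)
1/(g + r(u(-4, 4), -14)) = 1/(-1932 + (1/2)*(-14)*5) = 1/(-1932 - 35) = 1/(-1967) = -1/1967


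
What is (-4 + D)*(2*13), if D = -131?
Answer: -3510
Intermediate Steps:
(-4 + D)*(2*13) = (-4 - 131)*(2*13) = -135*26 = -3510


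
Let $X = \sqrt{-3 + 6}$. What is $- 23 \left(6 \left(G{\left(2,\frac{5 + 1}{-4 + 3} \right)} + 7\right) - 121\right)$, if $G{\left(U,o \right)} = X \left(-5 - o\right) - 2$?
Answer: $2093 - 138 \sqrt{3} \approx 1854.0$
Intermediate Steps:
$X = \sqrt{3} \approx 1.732$
$G{\left(U,o \right)} = -2 + \sqrt{3} \left(-5 - o\right)$ ($G{\left(U,o \right)} = \sqrt{3} \left(-5 - o\right) - 2 = -2 + \sqrt{3} \left(-5 - o\right)$)
$- 23 \left(6 \left(G{\left(2,\frac{5 + 1}{-4 + 3} \right)} + 7\right) - 121\right) = - 23 \left(6 \left(\left(-2 - 5 \sqrt{3} - \frac{5 + 1}{-4 + 3} \sqrt{3}\right) + 7\right) - 121\right) = - 23 \left(6 \left(\left(-2 - 5 \sqrt{3} - \frac{6}{-1} \sqrt{3}\right) + 7\right) - 121\right) = - 23 \left(6 \left(\left(-2 - 5 \sqrt{3} - 6 \left(-1\right) \sqrt{3}\right) + 7\right) - 121\right) = - 23 \left(6 \left(\left(-2 - 5 \sqrt{3} - - 6 \sqrt{3}\right) + 7\right) - 121\right) = - 23 \left(6 \left(\left(-2 - 5 \sqrt{3} + 6 \sqrt{3}\right) + 7\right) - 121\right) = - 23 \left(6 \left(\left(-2 + \sqrt{3}\right) + 7\right) - 121\right) = - 23 \left(6 \left(5 + \sqrt{3}\right) - 121\right) = - 23 \left(\left(30 + 6 \sqrt{3}\right) - 121\right) = - 23 \left(-91 + 6 \sqrt{3}\right) = 2093 - 138 \sqrt{3}$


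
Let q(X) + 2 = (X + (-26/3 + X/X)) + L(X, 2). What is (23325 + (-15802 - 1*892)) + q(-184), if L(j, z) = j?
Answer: 18760/3 ≈ 6253.3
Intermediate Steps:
q(X) = -29/3 + 2*X (q(X) = -2 + ((X + (-26/3 + X/X)) + X) = -2 + ((X + (-26*1/3 + 1)) + X) = -2 + ((X + (-26/3 + 1)) + X) = -2 + ((X - 23/3) + X) = -2 + ((-23/3 + X) + X) = -2 + (-23/3 + 2*X) = -29/3 + 2*X)
(23325 + (-15802 - 1*892)) + q(-184) = (23325 + (-15802 - 1*892)) + (-29/3 + 2*(-184)) = (23325 + (-15802 - 892)) + (-29/3 - 368) = (23325 - 16694) - 1133/3 = 6631 - 1133/3 = 18760/3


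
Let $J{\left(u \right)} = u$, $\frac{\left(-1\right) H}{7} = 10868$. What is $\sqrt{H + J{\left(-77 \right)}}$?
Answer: $i \sqrt{76153} \approx 275.96 i$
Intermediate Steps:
$H = -76076$ ($H = \left(-7\right) 10868 = -76076$)
$\sqrt{H + J{\left(-77 \right)}} = \sqrt{-76076 - 77} = \sqrt{-76153} = i \sqrt{76153}$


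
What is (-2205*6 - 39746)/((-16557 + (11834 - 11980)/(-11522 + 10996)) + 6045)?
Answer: 13932688/2764583 ≈ 5.0397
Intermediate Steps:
(-2205*6 - 39746)/((-16557 + (11834 - 11980)/(-11522 + 10996)) + 6045) = (-13230 - 39746)/((-16557 - 146/(-526)) + 6045) = -52976/((-16557 - 146*(-1/526)) + 6045) = -52976/((-16557 + 73/263) + 6045) = -52976/(-4354418/263 + 6045) = -52976/(-2764583/263) = -52976*(-263/2764583) = 13932688/2764583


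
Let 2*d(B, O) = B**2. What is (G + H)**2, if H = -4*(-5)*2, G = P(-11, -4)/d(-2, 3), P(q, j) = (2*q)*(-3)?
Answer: 5329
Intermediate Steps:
d(B, O) = B**2/2
P(q, j) = -6*q
G = 33 (G = (-6*(-11))/(((1/2)*(-2)**2)) = 66/(((1/2)*4)) = 66/2 = 66*(1/2) = 33)
H = 40 (H = 20*2 = 40)
(G + H)**2 = (33 + 40)**2 = 73**2 = 5329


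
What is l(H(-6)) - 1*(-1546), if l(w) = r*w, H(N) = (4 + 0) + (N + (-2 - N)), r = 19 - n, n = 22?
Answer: 1540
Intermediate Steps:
r = -3 (r = 19 - 1*22 = 19 - 22 = -3)
H(N) = 2 (H(N) = 4 - 2 = 2)
l(w) = -3*w
l(H(-6)) - 1*(-1546) = -3*2 - 1*(-1546) = -6 + 1546 = 1540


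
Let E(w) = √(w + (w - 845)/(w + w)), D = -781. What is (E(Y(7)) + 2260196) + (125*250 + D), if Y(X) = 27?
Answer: 2290665 + 8*√15/9 ≈ 2.2907e+6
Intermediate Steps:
E(w) = √(w + (-845 + w)/(2*w)) (E(w) = √(w + (-845 + w)/((2*w))) = √(w + (-845 + w)*(1/(2*w))) = √(w + (-845 + w)/(2*w)))
(E(Y(7)) + 2260196) + (125*250 + D) = (√(2 - 1690/27 + 4*27)/2 + 2260196) + (125*250 - 781) = (√(2 - 1690*1/27 + 108)/2 + 2260196) + (31250 - 781) = (√(2 - 1690/27 + 108)/2 + 2260196) + 30469 = (√(1280/27)/2 + 2260196) + 30469 = ((16*√15/9)/2 + 2260196) + 30469 = (8*√15/9 + 2260196) + 30469 = (2260196 + 8*√15/9) + 30469 = 2290665 + 8*√15/9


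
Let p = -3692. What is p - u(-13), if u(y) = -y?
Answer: -3705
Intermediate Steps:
p - u(-13) = -3692 - (-1)*(-13) = -3692 - 1*13 = -3692 - 13 = -3705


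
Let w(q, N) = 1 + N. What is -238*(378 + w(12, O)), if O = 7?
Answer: -91868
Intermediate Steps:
-238*(378 + w(12, O)) = -238*(378 + (1 + 7)) = -238*(378 + 8) = -238*386 = -91868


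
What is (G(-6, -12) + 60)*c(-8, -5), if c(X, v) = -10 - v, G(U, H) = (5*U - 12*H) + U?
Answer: -840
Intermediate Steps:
G(U, H) = -12*H + 6*U (G(U, H) = (-12*H + 5*U) + U = -12*H + 6*U)
(G(-6, -12) + 60)*c(-8, -5) = ((-12*(-12) + 6*(-6)) + 60)*(-10 - 1*(-5)) = ((144 - 36) + 60)*(-10 + 5) = (108 + 60)*(-5) = 168*(-5) = -840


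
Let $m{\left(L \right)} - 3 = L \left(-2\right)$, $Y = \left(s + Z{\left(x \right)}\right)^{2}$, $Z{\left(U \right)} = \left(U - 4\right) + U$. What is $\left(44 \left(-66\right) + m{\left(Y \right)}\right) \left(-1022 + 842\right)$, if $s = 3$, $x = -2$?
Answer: $531180$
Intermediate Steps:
$Z{\left(U \right)} = -4 + 2 U$ ($Z{\left(U \right)} = \left(-4 + U\right) + U = -4 + 2 U$)
$Y = 25$ ($Y = \left(3 + \left(-4 + 2 \left(-2\right)\right)\right)^{2} = \left(3 - 8\right)^{2} = \left(-5\right)^{2} = 25$)
$m{\left(L \right)} = 3 - 2 L$ ($m{\left(L \right)} = 3 + L \left(-2\right) = 3 - 2 L$)
$\left(44 \left(-66\right) + m{\left(Y \right)}\right) \left(-1022 + 842\right) = \left(44 \left(-66\right) + \left(3 - 50\right)\right) \left(-1022 + 842\right) = \left(-2904 + \left(3 - 50\right)\right) \left(-180\right) = \left(-2904 - 47\right) \left(-180\right) = \left(-2951\right) \left(-180\right) = 531180$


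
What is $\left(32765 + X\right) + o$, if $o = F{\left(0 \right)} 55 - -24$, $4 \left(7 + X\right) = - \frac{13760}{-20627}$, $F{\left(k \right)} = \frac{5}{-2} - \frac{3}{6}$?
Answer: $\frac{672794299}{20627} \approx 32617.0$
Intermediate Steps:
$F{\left(k \right)} = -3$ ($F{\left(k \right)} = 5 \left(- \frac{1}{2}\right) - \frac{1}{2} = - \frac{5}{2} - \frac{1}{2} = -3$)
$X = - \frac{140949}{20627}$ ($X = -7 + \frac{\left(-13760\right) \frac{1}{-20627}}{4} = -7 + \frac{\left(-13760\right) \left(- \frac{1}{20627}\right)}{4} = -7 + \frac{1}{4} \cdot \frac{13760}{20627} = -7 + \frac{3440}{20627} = - \frac{140949}{20627} \approx -6.8332$)
$o = -141$ ($o = \left(-3\right) 55 - -24 = -165 + 24 = -141$)
$\left(32765 + X\right) + o = \left(32765 - \frac{140949}{20627}\right) - 141 = \frac{675702706}{20627} - 141 = \frac{672794299}{20627}$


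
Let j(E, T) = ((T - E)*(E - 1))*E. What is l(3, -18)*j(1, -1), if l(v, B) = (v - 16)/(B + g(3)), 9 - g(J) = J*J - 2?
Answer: 0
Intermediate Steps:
g(J) = 11 - J**2 (g(J) = 9 - (J*J - 2) = 9 - (J**2 - 2) = 9 - (-2 + J**2) = 9 + (2 - J**2) = 11 - J**2)
l(v, B) = (-16 + v)/(2 + B) (l(v, B) = (v - 16)/(B + (11 - 1*3**2)) = (-16 + v)/(B + (11 - 1*9)) = (-16 + v)/(B + (11 - 9)) = (-16 + v)/(B + 2) = (-16 + v)/(2 + B))
j(E, T) = E*(-1 + E)*(T - E) (j(E, T) = ((T - E)*(-1 + E))*E = ((-1 + E)*(T - E))*E = E*(-1 + E)*(T - E))
l(3, -18)*j(1, -1) = ((-16 + 3)/(2 - 18))*(1*(1 - 1*(-1) - 1*1**2 + 1*(-1))) = (-13/(-16))*(1*(1 + 1 - 1*1 - 1)) = (-1/16*(-13))*(1*(1 + 1 - 1 - 1)) = 13*(1*0)/16 = (13/16)*0 = 0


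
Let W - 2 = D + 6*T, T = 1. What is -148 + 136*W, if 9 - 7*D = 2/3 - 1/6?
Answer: 7736/7 ≈ 1105.1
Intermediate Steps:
D = 17/14 (D = 9/7 - (2/3 - 1/6)/7 = 9/7 - 1/7*1/2 = 9/7 - 1/14 = 17/14 ≈ 1.2143)
W = 129/14 (W = 2 + (17/14 + 6*1) = 2 + (17/14 + 6) = 2 + 101/14 = 129/14 ≈ 9.2143)
-148 + 136*W = -148 + 136*(129/14) = -148 + 8772/7 = 7736/7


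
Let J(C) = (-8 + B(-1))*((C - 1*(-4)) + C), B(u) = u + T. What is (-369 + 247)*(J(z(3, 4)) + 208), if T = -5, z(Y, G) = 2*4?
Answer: 8784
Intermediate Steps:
z(Y, G) = 8
B(u) = -5 + u (B(u) = u - 5 = -5 + u)
J(C) = -56 - 28*C (J(C) = (-8 + (-5 - 1))*((C - 1*(-4)) + C) = (-8 - 6)*((C + 4) + C) = -14*((4 + C) + C) = -14*(4 + 2*C) = -56 - 28*C)
(-369 + 247)*(J(z(3, 4)) + 208) = (-369 + 247)*((-56 - 28*8) + 208) = -122*((-56 - 224) + 208) = -122*(-280 + 208) = -122*(-72) = 8784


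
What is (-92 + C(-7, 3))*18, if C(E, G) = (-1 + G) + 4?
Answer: -1548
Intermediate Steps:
C(E, G) = 3 + G
(-92 + C(-7, 3))*18 = (-92 + (3 + 3))*18 = (-92 + 6)*18 = -86*18 = -1548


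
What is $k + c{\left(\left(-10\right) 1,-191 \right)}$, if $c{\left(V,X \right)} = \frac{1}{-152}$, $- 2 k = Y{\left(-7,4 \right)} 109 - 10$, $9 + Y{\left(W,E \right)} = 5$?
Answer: $\frac{33895}{152} \approx 222.99$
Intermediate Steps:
$Y{\left(W,E \right)} = -4$ ($Y{\left(W,E \right)} = -9 + 5 = -4$)
$k = 223$ ($k = - \frac{\left(-4\right) 109 - 10}{2} = - \frac{-436 - 10}{2} = \left(- \frac{1}{2}\right) \left(-446\right) = 223$)
$c{\left(V,X \right)} = - \frac{1}{152}$
$k + c{\left(\left(-10\right) 1,-191 \right)} = 223 - \frac{1}{152} = \frac{33895}{152}$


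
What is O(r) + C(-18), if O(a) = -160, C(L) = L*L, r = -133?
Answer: 164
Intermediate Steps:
C(L) = L²
O(r) + C(-18) = -160 + (-18)² = -160 + 324 = 164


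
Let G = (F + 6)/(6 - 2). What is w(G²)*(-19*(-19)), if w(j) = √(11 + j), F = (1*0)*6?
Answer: 361*√53/2 ≈ 1314.1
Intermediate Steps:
F = 0 (F = 0*6 = 0)
G = 3/2 (G = (0 + 6)/(6 - 2) = 6/4 = 6*(¼) = 3/2 ≈ 1.5000)
w(G²)*(-19*(-19)) = √(11 + (3/2)²)*(-19*(-19)) = √(11 + 9/4)*361 = √(53/4)*361 = (√53/2)*361 = 361*√53/2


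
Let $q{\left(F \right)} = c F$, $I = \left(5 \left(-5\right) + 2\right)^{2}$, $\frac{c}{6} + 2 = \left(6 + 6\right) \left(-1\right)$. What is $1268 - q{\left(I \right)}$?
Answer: $45704$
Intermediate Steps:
$c = -84$ ($c = -12 + 6 \left(6 + 6\right) \left(-1\right) = -12 + 6 \cdot 12 \left(-1\right) = -12 + 6 \left(-12\right) = -12 - 72 = -84$)
$I = 529$ ($I = \left(-25 + 2\right)^{2} = \left(-23\right)^{2} = 529$)
$q{\left(F \right)} = - 84 F$
$1268 - q{\left(I \right)} = 1268 - \left(-84\right) 529 = 1268 - -44436 = 1268 + 44436 = 45704$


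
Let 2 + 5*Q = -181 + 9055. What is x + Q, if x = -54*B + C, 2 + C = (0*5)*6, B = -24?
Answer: 15342/5 ≈ 3068.4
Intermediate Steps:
C = -2 (C = -2 + (0*5)*6 = -2 + 0*6 = -2 + 0 = -2)
x = 1294 (x = -54*(-24) - 2 = 1296 - 2 = 1294)
Q = 8872/5 (Q = -⅖ + (-181 + 9055)/5 = -⅖ + (⅕)*8874 = -⅖ + 8874/5 = 8872/5 ≈ 1774.4)
x + Q = 1294 + 8872/5 = 15342/5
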